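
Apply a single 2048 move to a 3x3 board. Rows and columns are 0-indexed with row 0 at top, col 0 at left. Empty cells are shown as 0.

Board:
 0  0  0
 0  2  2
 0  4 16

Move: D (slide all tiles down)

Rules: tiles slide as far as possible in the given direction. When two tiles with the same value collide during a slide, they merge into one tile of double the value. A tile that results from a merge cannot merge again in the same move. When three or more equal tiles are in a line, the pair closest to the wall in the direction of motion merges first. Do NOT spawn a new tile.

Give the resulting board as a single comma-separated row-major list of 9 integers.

Answer: 0, 0, 0, 0, 2, 2, 0, 4, 16

Derivation:
Slide down:
col 0: [0, 0, 0] -> [0, 0, 0]
col 1: [0, 2, 4] -> [0, 2, 4]
col 2: [0, 2, 16] -> [0, 2, 16]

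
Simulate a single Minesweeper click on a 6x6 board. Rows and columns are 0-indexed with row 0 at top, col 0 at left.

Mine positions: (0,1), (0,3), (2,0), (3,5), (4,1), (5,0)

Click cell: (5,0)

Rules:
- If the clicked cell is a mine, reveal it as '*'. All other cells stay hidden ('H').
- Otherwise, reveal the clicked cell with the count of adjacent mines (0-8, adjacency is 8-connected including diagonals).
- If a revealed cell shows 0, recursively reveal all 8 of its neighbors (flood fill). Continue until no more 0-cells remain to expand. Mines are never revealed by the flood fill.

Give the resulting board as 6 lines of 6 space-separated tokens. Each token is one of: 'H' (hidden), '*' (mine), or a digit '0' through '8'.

H H H H H H
H H H H H H
H H H H H H
H H H H H H
H H H H H H
* H H H H H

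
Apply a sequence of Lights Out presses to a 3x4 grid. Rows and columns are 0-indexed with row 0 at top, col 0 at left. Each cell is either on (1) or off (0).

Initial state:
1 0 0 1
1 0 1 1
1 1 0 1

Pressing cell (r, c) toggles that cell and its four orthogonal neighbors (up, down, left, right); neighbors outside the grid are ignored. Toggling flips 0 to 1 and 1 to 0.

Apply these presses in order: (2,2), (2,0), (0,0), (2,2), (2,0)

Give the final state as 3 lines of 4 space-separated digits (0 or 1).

After press 1 at (2,2):
1 0 0 1
1 0 0 1
1 0 1 0

After press 2 at (2,0):
1 0 0 1
0 0 0 1
0 1 1 0

After press 3 at (0,0):
0 1 0 1
1 0 0 1
0 1 1 0

After press 4 at (2,2):
0 1 0 1
1 0 1 1
0 0 0 1

After press 5 at (2,0):
0 1 0 1
0 0 1 1
1 1 0 1

Answer: 0 1 0 1
0 0 1 1
1 1 0 1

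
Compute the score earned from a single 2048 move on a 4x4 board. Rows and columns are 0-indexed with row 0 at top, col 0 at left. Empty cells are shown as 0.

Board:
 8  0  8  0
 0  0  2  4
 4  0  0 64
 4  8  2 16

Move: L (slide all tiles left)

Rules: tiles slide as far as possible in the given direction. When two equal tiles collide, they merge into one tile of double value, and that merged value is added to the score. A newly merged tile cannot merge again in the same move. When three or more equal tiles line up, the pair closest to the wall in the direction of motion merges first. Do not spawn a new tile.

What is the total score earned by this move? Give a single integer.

Answer: 16

Derivation:
Slide left:
row 0: [8, 0, 8, 0] -> [16, 0, 0, 0]  score +16 (running 16)
row 1: [0, 0, 2, 4] -> [2, 4, 0, 0]  score +0 (running 16)
row 2: [4, 0, 0, 64] -> [4, 64, 0, 0]  score +0 (running 16)
row 3: [4, 8, 2, 16] -> [4, 8, 2, 16]  score +0 (running 16)
Board after move:
16  0  0  0
 2  4  0  0
 4 64  0  0
 4  8  2 16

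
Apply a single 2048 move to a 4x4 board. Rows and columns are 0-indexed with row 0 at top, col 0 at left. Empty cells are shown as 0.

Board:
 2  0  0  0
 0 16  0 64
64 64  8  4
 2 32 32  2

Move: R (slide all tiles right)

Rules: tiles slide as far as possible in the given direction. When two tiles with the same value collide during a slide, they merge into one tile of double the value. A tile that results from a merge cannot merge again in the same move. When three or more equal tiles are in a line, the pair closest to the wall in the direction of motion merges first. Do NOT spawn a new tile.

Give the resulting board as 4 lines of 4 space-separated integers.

Answer:   0   0   0   2
  0   0  16  64
  0 128   8   4
  0   2  64   2

Derivation:
Slide right:
row 0: [2, 0, 0, 0] -> [0, 0, 0, 2]
row 1: [0, 16, 0, 64] -> [0, 0, 16, 64]
row 2: [64, 64, 8, 4] -> [0, 128, 8, 4]
row 3: [2, 32, 32, 2] -> [0, 2, 64, 2]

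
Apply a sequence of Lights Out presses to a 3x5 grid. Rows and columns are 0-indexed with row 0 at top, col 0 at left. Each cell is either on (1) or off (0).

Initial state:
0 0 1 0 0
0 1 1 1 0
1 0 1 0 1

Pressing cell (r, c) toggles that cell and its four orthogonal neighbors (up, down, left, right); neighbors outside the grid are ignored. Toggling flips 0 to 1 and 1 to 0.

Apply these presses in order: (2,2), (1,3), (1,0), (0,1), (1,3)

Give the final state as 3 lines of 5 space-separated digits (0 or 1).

After press 1 at (2,2):
0 0 1 0 0
0 1 0 1 0
1 1 0 1 1

After press 2 at (1,3):
0 0 1 1 0
0 1 1 0 1
1 1 0 0 1

After press 3 at (1,0):
1 0 1 1 0
1 0 1 0 1
0 1 0 0 1

After press 4 at (0,1):
0 1 0 1 0
1 1 1 0 1
0 1 0 0 1

After press 5 at (1,3):
0 1 0 0 0
1 1 0 1 0
0 1 0 1 1

Answer: 0 1 0 0 0
1 1 0 1 0
0 1 0 1 1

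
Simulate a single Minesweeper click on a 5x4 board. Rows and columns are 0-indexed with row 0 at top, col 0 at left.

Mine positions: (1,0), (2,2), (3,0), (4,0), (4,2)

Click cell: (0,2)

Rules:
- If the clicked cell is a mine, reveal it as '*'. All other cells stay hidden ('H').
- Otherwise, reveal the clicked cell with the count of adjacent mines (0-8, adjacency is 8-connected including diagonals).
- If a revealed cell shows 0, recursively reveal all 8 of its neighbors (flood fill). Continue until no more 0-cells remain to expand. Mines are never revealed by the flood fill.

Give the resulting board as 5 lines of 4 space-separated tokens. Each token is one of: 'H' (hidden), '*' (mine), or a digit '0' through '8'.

H 1 0 0
H 2 1 1
H H H H
H H H H
H H H H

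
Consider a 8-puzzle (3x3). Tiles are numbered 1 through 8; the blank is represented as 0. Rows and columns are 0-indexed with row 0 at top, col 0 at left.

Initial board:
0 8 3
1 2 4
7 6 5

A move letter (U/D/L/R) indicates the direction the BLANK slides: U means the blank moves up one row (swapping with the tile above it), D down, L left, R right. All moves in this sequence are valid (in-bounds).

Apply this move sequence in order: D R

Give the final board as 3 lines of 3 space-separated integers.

After move 1 (D):
1 8 3
0 2 4
7 6 5

After move 2 (R):
1 8 3
2 0 4
7 6 5

Answer: 1 8 3
2 0 4
7 6 5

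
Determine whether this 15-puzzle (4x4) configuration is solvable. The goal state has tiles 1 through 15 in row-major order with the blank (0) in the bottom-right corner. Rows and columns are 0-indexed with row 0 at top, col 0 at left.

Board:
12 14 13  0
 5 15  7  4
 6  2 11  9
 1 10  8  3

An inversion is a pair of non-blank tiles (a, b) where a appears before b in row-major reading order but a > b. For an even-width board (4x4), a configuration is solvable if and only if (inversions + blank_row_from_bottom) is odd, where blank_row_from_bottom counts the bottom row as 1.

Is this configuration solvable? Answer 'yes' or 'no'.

Answer: yes

Derivation:
Inversions: 71
Blank is in row 0 (0-indexed from top), which is row 4 counting from the bottom (bottom = 1).
71 + 4 = 75, which is odd, so the puzzle is solvable.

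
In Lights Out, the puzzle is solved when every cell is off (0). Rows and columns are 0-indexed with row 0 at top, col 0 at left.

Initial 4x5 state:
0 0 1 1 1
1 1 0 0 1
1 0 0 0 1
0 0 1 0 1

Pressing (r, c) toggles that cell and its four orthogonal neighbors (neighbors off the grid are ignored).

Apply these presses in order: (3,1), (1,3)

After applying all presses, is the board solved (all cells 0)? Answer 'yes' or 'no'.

Answer: no

Derivation:
After press 1 at (3,1):
0 0 1 1 1
1 1 0 0 1
1 1 0 0 1
1 1 0 0 1

After press 2 at (1,3):
0 0 1 0 1
1 1 1 1 0
1 1 0 1 1
1 1 0 0 1

Lights still on: 13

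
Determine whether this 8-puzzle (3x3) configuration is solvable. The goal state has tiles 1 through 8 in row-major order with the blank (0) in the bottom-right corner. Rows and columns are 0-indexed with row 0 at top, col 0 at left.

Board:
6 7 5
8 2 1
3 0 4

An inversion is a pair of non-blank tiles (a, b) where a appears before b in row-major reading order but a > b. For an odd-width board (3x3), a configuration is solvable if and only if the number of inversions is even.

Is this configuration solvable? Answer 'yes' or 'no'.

Inversions (pairs i<j in row-major order where tile[i] > tile[j] > 0): 19
19 is odd, so the puzzle is not solvable.

Answer: no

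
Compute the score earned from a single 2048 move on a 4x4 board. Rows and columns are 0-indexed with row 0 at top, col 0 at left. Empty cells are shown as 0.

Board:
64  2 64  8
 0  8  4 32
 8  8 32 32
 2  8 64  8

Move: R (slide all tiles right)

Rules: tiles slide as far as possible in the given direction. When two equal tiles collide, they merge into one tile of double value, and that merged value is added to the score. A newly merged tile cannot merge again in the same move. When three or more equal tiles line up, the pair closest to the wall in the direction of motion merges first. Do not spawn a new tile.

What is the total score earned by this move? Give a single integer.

Answer: 80

Derivation:
Slide right:
row 0: [64, 2, 64, 8] -> [64, 2, 64, 8]  score +0 (running 0)
row 1: [0, 8, 4, 32] -> [0, 8, 4, 32]  score +0 (running 0)
row 2: [8, 8, 32, 32] -> [0, 0, 16, 64]  score +80 (running 80)
row 3: [2, 8, 64, 8] -> [2, 8, 64, 8]  score +0 (running 80)
Board after move:
64  2 64  8
 0  8  4 32
 0  0 16 64
 2  8 64  8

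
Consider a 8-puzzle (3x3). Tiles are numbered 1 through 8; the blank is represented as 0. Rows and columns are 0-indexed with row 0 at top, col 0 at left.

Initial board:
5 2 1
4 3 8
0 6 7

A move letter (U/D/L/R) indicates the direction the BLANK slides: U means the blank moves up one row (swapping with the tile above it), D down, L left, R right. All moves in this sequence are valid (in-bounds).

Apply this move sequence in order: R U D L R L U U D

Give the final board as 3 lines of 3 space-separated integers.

After move 1 (R):
5 2 1
4 3 8
6 0 7

After move 2 (U):
5 2 1
4 0 8
6 3 7

After move 3 (D):
5 2 1
4 3 8
6 0 7

After move 4 (L):
5 2 1
4 3 8
0 6 7

After move 5 (R):
5 2 1
4 3 8
6 0 7

After move 6 (L):
5 2 1
4 3 8
0 6 7

After move 7 (U):
5 2 1
0 3 8
4 6 7

After move 8 (U):
0 2 1
5 3 8
4 6 7

After move 9 (D):
5 2 1
0 3 8
4 6 7

Answer: 5 2 1
0 3 8
4 6 7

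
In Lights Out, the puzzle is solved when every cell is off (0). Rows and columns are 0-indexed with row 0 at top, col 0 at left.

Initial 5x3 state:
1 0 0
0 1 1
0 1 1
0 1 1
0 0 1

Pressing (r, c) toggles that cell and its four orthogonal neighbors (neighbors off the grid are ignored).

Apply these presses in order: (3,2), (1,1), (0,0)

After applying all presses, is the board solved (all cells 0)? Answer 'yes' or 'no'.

Answer: yes

Derivation:
After press 1 at (3,2):
1 0 0
0 1 1
0 1 0
0 0 0
0 0 0

After press 2 at (1,1):
1 1 0
1 0 0
0 0 0
0 0 0
0 0 0

After press 3 at (0,0):
0 0 0
0 0 0
0 0 0
0 0 0
0 0 0

Lights still on: 0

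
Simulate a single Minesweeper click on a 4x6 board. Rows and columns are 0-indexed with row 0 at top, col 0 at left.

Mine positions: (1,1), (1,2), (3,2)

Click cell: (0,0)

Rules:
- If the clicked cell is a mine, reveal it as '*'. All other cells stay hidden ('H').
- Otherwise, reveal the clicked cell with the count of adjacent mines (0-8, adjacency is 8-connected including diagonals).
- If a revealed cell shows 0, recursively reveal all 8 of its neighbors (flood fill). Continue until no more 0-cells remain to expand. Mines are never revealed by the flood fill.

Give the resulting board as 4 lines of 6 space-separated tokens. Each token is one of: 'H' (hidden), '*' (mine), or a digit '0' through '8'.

1 H H H H H
H H H H H H
H H H H H H
H H H H H H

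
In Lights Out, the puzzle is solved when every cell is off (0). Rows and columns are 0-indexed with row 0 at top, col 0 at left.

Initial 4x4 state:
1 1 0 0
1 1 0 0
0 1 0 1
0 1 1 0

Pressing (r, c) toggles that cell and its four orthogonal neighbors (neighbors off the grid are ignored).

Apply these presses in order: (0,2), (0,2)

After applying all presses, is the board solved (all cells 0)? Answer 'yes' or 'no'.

Answer: no

Derivation:
After press 1 at (0,2):
1 0 1 1
1 1 1 0
0 1 0 1
0 1 1 0

After press 2 at (0,2):
1 1 0 0
1 1 0 0
0 1 0 1
0 1 1 0

Lights still on: 8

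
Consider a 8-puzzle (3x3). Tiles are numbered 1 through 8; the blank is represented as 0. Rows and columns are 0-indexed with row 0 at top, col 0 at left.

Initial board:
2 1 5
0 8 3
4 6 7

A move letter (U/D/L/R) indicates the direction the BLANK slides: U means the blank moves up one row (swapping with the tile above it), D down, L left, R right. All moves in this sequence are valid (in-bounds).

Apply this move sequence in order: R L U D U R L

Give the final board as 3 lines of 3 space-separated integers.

Answer: 0 1 5
2 8 3
4 6 7

Derivation:
After move 1 (R):
2 1 5
8 0 3
4 6 7

After move 2 (L):
2 1 5
0 8 3
4 6 7

After move 3 (U):
0 1 5
2 8 3
4 6 7

After move 4 (D):
2 1 5
0 8 3
4 6 7

After move 5 (U):
0 1 5
2 8 3
4 6 7

After move 6 (R):
1 0 5
2 8 3
4 6 7

After move 7 (L):
0 1 5
2 8 3
4 6 7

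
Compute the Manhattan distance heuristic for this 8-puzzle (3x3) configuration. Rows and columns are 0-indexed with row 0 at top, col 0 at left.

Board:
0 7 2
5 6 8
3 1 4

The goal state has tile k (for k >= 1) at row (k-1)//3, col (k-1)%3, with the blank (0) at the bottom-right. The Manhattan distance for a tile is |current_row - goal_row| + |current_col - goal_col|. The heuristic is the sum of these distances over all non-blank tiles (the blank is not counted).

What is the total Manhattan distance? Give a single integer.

Tile 7: (0,1)->(2,0) = 3
Tile 2: (0,2)->(0,1) = 1
Tile 5: (1,0)->(1,1) = 1
Tile 6: (1,1)->(1,2) = 1
Tile 8: (1,2)->(2,1) = 2
Tile 3: (2,0)->(0,2) = 4
Tile 1: (2,1)->(0,0) = 3
Tile 4: (2,2)->(1,0) = 3
Sum: 3 + 1 + 1 + 1 + 2 + 4 + 3 + 3 = 18

Answer: 18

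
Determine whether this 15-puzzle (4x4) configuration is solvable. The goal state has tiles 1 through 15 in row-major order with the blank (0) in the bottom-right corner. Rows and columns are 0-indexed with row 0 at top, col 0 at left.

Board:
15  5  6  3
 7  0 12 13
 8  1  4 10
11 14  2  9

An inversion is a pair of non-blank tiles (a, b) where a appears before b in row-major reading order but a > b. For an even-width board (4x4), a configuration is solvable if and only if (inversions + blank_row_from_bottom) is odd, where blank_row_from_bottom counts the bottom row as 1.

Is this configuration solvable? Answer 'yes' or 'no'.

Inversions: 51
Blank is in row 1 (0-indexed from top), which is row 3 counting from the bottom (bottom = 1).
51 + 3 = 54, which is even, so the puzzle is not solvable.

Answer: no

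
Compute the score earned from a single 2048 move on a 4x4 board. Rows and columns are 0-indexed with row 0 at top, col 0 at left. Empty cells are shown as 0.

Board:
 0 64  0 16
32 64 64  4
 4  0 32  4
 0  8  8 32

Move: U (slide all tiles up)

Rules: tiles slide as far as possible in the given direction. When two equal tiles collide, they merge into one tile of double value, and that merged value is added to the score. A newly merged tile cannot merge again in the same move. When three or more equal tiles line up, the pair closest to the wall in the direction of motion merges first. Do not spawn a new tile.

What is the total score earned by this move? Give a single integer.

Slide up:
col 0: [0, 32, 4, 0] -> [32, 4, 0, 0]  score +0 (running 0)
col 1: [64, 64, 0, 8] -> [128, 8, 0, 0]  score +128 (running 128)
col 2: [0, 64, 32, 8] -> [64, 32, 8, 0]  score +0 (running 128)
col 3: [16, 4, 4, 32] -> [16, 8, 32, 0]  score +8 (running 136)
Board after move:
 32 128  64  16
  4   8  32   8
  0   0   8  32
  0   0   0   0

Answer: 136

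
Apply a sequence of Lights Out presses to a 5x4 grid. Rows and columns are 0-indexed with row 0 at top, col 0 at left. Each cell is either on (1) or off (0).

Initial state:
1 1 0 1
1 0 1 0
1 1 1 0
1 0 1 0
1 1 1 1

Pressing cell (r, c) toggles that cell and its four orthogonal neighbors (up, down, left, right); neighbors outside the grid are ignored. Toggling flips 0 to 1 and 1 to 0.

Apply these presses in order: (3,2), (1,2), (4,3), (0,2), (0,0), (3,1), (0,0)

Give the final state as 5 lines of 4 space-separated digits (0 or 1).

Answer: 1 0 0 0
1 1 1 1
1 0 1 0
0 0 1 0
1 0 1 0

Derivation:
After press 1 at (3,2):
1 1 0 1
1 0 1 0
1 1 0 0
1 1 0 1
1 1 0 1

After press 2 at (1,2):
1 1 1 1
1 1 0 1
1 1 1 0
1 1 0 1
1 1 0 1

After press 3 at (4,3):
1 1 1 1
1 1 0 1
1 1 1 0
1 1 0 0
1 1 1 0

After press 4 at (0,2):
1 0 0 0
1 1 1 1
1 1 1 0
1 1 0 0
1 1 1 0

After press 5 at (0,0):
0 1 0 0
0 1 1 1
1 1 1 0
1 1 0 0
1 1 1 0

After press 6 at (3,1):
0 1 0 0
0 1 1 1
1 0 1 0
0 0 1 0
1 0 1 0

After press 7 at (0,0):
1 0 0 0
1 1 1 1
1 0 1 0
0 0 1 0
1 0 1 0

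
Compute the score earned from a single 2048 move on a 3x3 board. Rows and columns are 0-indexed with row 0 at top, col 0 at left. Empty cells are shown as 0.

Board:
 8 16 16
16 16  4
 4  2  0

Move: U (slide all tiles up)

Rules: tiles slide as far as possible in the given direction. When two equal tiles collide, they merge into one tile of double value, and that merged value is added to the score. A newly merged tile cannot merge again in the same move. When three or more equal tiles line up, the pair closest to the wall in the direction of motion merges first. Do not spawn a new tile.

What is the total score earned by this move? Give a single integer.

Answer: 32

Derivation:
Slide up:
col 0: [8, 16, 4] -> [8, 16, 4]  score +0 (running 0)
col 1: [16, 16, 2] -> [32, 2, 0]  score +32 (running 32)
col 2: [16, 4, 0] -> [16, 4, 0]  score +0 (running 32)
Board after move:
 8 32 16
16  2  4
 4  0  0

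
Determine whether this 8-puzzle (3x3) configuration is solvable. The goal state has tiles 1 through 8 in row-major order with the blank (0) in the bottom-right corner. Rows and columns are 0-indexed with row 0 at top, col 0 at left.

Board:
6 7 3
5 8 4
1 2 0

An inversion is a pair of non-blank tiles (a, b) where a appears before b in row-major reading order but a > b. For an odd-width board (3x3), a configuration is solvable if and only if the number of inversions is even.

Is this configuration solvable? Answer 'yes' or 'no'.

Inversions (pairs i<j in row-major order where tile[i] > tile[j] > 0): 20
20 is even, so the puzzle is solvable.

Answer: yes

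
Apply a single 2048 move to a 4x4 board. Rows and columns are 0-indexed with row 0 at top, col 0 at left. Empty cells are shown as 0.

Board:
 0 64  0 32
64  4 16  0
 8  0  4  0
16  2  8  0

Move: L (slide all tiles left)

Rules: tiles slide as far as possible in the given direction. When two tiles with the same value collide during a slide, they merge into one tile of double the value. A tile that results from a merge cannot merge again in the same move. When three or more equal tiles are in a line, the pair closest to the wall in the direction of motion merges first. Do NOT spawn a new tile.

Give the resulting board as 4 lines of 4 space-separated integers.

Answer: 64 32  0  0
64  4 16  0
 8  4  0  0
16  2  8  0

Derivation:
Slide left:
row 0: [0, 64, 0, 32] -> [64, 32, 0, 0]
row 1: [64, 4, 16, 0] -> [64, 4, 16, 0]
row 2: [8, 0, 4, 0] -> [8, 4, 0, 0]
row 3: [16, 2, 8, 0] -> [16, 2, 8, 0]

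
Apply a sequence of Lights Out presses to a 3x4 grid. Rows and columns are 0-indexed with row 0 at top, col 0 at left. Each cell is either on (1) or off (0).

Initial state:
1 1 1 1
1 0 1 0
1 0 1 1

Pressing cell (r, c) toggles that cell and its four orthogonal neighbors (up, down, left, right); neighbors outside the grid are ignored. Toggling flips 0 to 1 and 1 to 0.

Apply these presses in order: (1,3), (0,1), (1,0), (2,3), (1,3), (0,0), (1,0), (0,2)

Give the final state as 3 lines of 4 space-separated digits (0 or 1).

Answer: 1 0 1 0
0 1 0 1
1 0 0 0

Derivation:
After press 1 at (1,3):
1 1 1 0
1 0 0 1
1 0 1 0

After press 2 at (0,1):
0 0 0 0
1 1 0 1
1 0 1 0

After press 3 at (1,0):
1 0 0 0
0 0 0 1
0 0 1 0

After press 4 at (2,3):
1 0 0 0
0 0 0 0
0 0 0 1

After press 5 at (1,3):
1 0 0 1
0 0 1 1
0 0 0 0

After press 6 at (0,0):
0 1 0 1
1 0 1 1
0 0 0 0

After press 7 at (1,0):
1 1 0 1
0 1 1 1
1 0 0 0

After press 8 at (0,2):
1 0 1 0
0 1 0 1
1 0 0 0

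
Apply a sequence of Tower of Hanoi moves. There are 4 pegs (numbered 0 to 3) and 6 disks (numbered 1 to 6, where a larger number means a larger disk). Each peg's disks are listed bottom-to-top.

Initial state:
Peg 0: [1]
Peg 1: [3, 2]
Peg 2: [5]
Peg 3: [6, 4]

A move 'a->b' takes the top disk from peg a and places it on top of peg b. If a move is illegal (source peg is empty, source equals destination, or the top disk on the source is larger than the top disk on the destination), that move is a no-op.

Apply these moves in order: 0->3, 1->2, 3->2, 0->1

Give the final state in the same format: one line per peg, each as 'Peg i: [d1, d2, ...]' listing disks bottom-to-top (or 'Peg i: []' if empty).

Answer: Peg 0: []
Peg 1: [3]
Peg 2: [5, 2, 1]
Peg 3: [6, 4]

Derivation:
After move 1 (0->3):
Peg 0: []
Peg 1: [3, 2]
Peg 2: [5]
Peg 3: [6, 4, 1]

After move 2 (1->2):
Peg 0: []
Peg 1: [3]
Peg 2: [5, 2]
Peg 3: [6, 4, 1]

After move 3 (3->2):
Peg 0: []
Peg 1: [3]
Peg 2: [5, 2, 1]
Peg 3: [6, 4]

After move 4 (0->1):
Peg 0: []
Peg 1: [3]
Peg 2: [5, 2, 1]
Peg 3: [6, 4]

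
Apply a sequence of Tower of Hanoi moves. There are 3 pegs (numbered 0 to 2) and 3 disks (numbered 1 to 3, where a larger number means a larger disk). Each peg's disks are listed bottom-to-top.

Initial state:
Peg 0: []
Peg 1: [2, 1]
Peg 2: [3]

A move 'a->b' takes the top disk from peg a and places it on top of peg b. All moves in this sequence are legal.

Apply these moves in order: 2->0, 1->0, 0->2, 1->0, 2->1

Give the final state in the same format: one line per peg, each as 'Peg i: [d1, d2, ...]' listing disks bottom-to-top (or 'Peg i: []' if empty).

Answer: Peg 0: [3, 2]
Peg 1: [1]
Peg 2: []

Derivation:
After move 1 (2->0):
Peg 0: [3]
Peg 1: [2, 1]
Peg 2: []

After move 2 (1->0):
Peg 0: [3, 1]
Peg 1: [2]
Peg 2: []

After move 3 (0->2):
Peg 0: [3]
Peg 1: [2]
Peg 2: [1]

After move 4 (1->0):
Peg 0: [3, 2]
Peg 1: []
Peg 2: [1]

After move 5 (2->1):
Peg 0: [3, 2]
Peg 1: [1]
Peg 2: []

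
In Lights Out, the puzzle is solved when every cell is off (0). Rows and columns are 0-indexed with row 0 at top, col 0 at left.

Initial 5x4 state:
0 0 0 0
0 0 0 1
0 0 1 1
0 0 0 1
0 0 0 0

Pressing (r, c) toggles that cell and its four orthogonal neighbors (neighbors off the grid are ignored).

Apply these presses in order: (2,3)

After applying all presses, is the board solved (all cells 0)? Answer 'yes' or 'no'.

After press 1 at (2,3):
0 0 0 0
0 0 0 0
0 0 0 0
0 0 0 0
0 0 0 0

Lights still on: 0

Answer: yes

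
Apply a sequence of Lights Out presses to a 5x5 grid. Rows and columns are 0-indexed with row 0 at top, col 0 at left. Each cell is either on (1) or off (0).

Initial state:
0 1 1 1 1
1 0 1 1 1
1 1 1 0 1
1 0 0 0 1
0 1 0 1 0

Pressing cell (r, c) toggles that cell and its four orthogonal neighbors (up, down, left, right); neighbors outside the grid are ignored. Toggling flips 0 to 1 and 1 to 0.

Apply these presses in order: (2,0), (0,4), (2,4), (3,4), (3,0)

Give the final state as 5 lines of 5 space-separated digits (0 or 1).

After press 1 at (2,0):
0 1 1 1 1
0 0 1 1 1
0 0 1 0 1
0 0 0 0 1
0 1 0 1 0

After press 2 at (0,4):
0 1 1 0 0
0 0 1 1 0
0 0 1 0 1
0 0 0 0 1
0 1 0 1 0

After press 3 at (2,4):
0 1 1 0 0
0 0 1 1 1
0 0 1 1 0
0 0 0 0 0
0 1 0 1 0

After press 4 at (3,4):
0 1 1 0 0
0 0 1 1 1
0 0 1 1 1
0 0 0 1 1
0 1 0 1 1

After press 5 at (3,0):
0 1 1 0 0
0 0 1 1 1
1 0 1 1 1
1 1 0 1 1
1 1 0 1 1

Answer: 0 1 1 0 0
0 0 1 1 1
1 0 1 1 1
1 1 0 1 1
1 1 0 1 1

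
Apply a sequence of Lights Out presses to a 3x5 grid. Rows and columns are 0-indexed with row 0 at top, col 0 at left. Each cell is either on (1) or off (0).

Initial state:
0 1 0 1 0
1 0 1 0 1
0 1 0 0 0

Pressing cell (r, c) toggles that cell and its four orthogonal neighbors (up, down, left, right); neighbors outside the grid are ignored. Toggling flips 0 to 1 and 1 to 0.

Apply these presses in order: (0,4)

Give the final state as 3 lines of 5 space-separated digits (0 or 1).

Answer: 0 1 0 0 1
1 0 1 0 0
0 1 0 0 0

Derivation:
After press 1 at (0,4):
0 1 0 0 1
1 0 1 0 0
0 1 0 0 0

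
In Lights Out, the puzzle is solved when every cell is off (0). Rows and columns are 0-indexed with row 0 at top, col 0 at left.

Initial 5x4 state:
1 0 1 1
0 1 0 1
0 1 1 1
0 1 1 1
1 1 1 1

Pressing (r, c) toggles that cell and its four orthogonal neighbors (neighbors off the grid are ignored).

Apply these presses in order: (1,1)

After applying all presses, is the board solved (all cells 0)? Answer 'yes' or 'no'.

Answer: no

Derivation:
After press 1 at (1,1):
1 1 1 1
1 0 1 1
0 0 1 1
0 1 1 1
1 1 1 1

Lights still on: 16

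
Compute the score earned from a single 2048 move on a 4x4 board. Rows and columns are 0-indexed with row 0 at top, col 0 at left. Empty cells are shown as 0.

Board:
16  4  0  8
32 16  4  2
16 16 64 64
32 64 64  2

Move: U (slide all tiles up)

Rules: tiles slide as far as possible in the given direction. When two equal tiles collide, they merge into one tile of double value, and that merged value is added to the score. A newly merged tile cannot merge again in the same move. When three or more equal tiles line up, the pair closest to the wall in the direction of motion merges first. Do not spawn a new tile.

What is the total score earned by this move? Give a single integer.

Slide up:
col 0: [16, 32, 16, 32] -> [16, 32, 16, 32]  score +0 (running 0)
col 1: [4, 16, 16, 64] -> [4, 32, 64, 0]  score +32 (running 32)
col 2: [0, 4, 64, 64] -> [4, 128, 0, 0]  score +128 (running 160)
col 3: [8, 2, 64, 2] -> [8, 2, 64, 2]  score +0 (running 160)
Board after move:
 16   4   4   8
 32  32 128   2
 16  64   0  64
 32   0   0   2

Answer: 160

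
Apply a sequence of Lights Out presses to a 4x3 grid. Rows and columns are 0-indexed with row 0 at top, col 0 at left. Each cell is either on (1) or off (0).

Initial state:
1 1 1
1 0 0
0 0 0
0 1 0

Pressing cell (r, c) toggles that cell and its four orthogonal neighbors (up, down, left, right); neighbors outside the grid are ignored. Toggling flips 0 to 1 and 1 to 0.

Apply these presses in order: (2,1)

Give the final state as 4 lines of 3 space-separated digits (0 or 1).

Answer: 1 1 1
1 1 0
1 1 1
0 0 0

Derivation:
After press 1 at (2,1):
1 1 1
1 1 0
1 1 1
0 0 0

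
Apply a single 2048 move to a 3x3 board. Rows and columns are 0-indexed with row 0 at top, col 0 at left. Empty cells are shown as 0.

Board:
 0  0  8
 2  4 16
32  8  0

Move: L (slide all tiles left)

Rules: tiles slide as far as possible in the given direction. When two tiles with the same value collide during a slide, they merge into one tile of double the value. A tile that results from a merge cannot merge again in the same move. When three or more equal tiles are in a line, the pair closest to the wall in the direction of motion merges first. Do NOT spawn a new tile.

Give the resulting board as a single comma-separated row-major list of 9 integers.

Answer: 8, 0, 0, 2, 4, 16, 32, 8, 0

Derivation:
Slide left:
row 0: [0, 0, 8] -> [8, 0, 0]
row 1: [2, 4, 16] -> [2, 4, 16]
row 2: [32, 8, 0] -> [32, 8, 0]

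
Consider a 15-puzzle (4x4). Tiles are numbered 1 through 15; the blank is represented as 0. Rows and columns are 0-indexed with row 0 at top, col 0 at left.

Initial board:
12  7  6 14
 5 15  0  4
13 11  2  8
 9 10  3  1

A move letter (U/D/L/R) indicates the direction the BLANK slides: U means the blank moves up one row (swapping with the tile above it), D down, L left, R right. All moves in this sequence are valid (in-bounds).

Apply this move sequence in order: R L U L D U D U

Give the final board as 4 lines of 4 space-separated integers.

After move 1 (R):
12  7  6 14
 5 15  4  0
13 11  2  8
 9 10  3  1

After move 2 (L):
12  7  6 14
 5 15  0  4
13 11  2  8
 9 10  3  1

After move 3 (U):
12  7  0 14
 5 15  6  4
13 11  2  8
 9 10  3  1

After move 4 (L):
12  0  7 14
 5 15  6  4
13 11  2  8
 9 10  3  1

After move 5 (D):
12 15  7 14
 5  0  6  4
13 11  2  8
 9 10  3  1

After move 6 (U):
12  0  7 14
 5 15  6  4
13 11  2  8
 9 10  3  1

After move 7 (D):
12 15  7 14
 5  0  6  4
13 11  2  8
 9 10  3  1

After move 8 (U):
12  0  7 14
 5 15  6  4
13 11  2  8
 9 10  3  1

Answer: 12  0  7 14
 5 15  6  4
13 11  2  8
 9 10  3  1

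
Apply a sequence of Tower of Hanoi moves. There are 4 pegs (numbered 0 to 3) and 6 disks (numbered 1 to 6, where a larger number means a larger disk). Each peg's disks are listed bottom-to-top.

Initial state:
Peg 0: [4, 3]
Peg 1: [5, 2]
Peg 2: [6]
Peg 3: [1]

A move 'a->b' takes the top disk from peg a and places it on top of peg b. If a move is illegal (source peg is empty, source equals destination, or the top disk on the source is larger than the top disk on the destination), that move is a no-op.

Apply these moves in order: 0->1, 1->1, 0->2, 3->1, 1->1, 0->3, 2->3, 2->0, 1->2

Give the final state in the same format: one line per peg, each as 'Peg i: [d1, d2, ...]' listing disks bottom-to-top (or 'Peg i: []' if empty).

Answer: Peg 0: [6]
Peg 1: [5, 2]
Peg 2: [1]
Peg 3: [4, 3]

Derivation:
After move 1 (0->1):
Peg 0: [4, 3]
Peg 1: [5, 2]
Peg 2: [6]
Peg 3: [1]

After move 2 (1->1):
Peg 0: [4, 3]
Peg 1: [5, 2]
Peg 2: [6]
Peg 3: [1]

After move 3 (0->2):
Peg 0: [4]
Peg 1: [5, 2]
Peg 2: [6, 3]
Peg 3: [1]

After move 4 (3->1):
Peg 0: [4]
Peg 1: [5, 2, 1]
Peg 2: [6, 3]
Peg 3: []

After move 5 (1->1):
Peg 0: [4]
Peg 1: [5, 2, 1]
Peg 2: [6, 3]
Peg 3: []

After move 6 (0->3):
Peg 0: []
Peg 1: [5, 2, 1]
Peg 2: [6, 3]
Peg 3: [4]

After move 7 (2->3):
Peg 0: []
Peg 1: [5, 2, 1]
Peg 2: [6]
Peg 3: [4, 3]

After move 8 (2->0):
Peg 0: [6]
Peg 1: [5, 2, 1]
Peg 2: []
Peg 3: [4, 3]

After move 9 (1->2):
Peg 0: [6]
Peg 1: [5, 2]
Peg 2: [1]
Peg 3: [4, 3]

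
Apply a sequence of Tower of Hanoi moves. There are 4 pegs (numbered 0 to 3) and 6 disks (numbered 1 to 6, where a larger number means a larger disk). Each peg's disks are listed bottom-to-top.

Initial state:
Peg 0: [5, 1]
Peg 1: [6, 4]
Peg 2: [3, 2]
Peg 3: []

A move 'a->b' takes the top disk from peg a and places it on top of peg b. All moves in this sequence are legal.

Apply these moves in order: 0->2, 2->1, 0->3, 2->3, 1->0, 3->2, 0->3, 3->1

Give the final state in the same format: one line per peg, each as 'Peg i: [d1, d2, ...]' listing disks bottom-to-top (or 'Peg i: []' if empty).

After move 1 (0->2):
Peg 0: [5]
Peg 1: [6, 4]
Peg 2: [3, 2, 1]
Peg 3: []

After move 2 (2->1):
Peg 0: [5]
Peg 1: [6, 4, 1]
Peg 2: [3, 2]
Peg 3: []

After move 3 (0->3):
Peg 0: []
Peg 1: [6, 4, 1]
Peg 2: [3, 2]
Peg 3: [5]

After move 4 (2->3):
Peg 0: []
Peg 1: [6, 4, 1]
Peg 2: [3]
Peg 3: [5, 2]

After move 5 (1->0):
Peg 0: [1]
Peg 1: [6, 4]
Peg 2: [3]
Peg 3: [5, 2]

After move 6 (3->2):
Peg 0: [1]
Peg 1: [6, 4]
Peg 2: [3, 2]
Peg 3: [5]

After move 7 (0->3):
Peg 0: []
Peg 1: [6, 4]
Peg 2: [3, 2]
Peg 3: [5, 1]

After move 8 (3->1):
Peg 0: []
Peg 1: [6, 4, 1]
Peg 2: [3, 2]
Peg 3: [5]

Answer: Peg 0: []
Peg 1: [6, 4, 1]
Peg 2: [3, 2]
Peg 3: [5]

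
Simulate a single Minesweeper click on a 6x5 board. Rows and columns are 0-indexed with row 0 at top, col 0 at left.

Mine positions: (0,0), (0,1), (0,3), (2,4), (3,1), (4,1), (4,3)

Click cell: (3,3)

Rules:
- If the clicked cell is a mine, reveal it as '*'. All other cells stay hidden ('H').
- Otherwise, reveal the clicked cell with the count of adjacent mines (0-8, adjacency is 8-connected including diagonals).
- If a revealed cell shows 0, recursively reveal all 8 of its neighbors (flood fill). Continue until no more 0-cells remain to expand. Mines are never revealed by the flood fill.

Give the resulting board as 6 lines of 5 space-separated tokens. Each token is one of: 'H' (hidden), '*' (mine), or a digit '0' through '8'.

H H H H H
H H H H H
H H H H H
H H H 2 H
H H H H H
H H H H H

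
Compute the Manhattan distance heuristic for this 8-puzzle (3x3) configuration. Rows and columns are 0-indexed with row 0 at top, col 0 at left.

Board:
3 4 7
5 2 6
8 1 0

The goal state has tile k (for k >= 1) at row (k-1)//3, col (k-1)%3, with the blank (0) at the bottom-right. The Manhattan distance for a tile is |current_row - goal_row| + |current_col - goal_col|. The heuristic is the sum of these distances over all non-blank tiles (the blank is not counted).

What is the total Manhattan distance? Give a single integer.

Answer: 14

Derivation:
Tile 3: (0,0)->(0,2) = 2
Tile 4: (0,1)->(1,0) = 2
Tile 7: (0,2)->(2,0) = 4
Tile 5: (1,0)->(1,1) = 1
Tile 2: (1,1)->(0,1) = 1
Tile 6: (1,2)->(1,2) = 0
Tile 8: (2,0)->(2,1) = 1
Tile 1: (2,1)->(0,0) = 3
Sum: 2 + 2 + 4 + 1 + 1 + 0 + 1 + 3 = 14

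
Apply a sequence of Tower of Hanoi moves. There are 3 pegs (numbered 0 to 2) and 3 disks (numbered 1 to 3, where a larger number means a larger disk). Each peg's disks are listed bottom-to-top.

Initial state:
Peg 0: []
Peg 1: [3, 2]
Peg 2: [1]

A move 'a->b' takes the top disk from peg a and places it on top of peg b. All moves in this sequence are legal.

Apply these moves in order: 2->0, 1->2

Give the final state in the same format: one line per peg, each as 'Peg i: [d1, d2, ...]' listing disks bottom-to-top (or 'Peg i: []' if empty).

Answer: Peg 0: [1]
Peg 1: [3]
Peg 2: [2]

Derivation:
After move 1 (2->0):
Peg 0: [1]
Peg 1: [3, 2]
Peg 2: []

After move 2 (1->2):
Peg 0: [1]
Peg 1: [3]
Peg 2: [2]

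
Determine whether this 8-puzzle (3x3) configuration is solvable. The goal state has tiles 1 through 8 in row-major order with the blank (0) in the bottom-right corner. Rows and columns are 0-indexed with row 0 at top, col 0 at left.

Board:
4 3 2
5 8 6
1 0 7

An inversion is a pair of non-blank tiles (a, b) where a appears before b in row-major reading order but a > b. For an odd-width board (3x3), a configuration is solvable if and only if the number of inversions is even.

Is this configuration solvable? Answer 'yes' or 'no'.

Answer: no

Derivation:
Inversions (pairs i<j in row-major order where tile[i] > tile[j] > 0): 11
11 is odd, so the puzzle is not solvable.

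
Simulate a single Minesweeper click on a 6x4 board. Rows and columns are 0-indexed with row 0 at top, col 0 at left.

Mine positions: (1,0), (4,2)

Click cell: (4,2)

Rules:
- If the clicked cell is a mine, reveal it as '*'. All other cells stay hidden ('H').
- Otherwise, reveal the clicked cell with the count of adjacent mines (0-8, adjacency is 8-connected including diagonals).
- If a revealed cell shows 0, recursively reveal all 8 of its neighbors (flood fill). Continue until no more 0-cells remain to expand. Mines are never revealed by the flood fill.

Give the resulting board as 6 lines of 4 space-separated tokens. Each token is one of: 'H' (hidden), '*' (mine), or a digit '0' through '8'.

H H H H
H H H H
H H H H
H H H H
H H * H
H H H H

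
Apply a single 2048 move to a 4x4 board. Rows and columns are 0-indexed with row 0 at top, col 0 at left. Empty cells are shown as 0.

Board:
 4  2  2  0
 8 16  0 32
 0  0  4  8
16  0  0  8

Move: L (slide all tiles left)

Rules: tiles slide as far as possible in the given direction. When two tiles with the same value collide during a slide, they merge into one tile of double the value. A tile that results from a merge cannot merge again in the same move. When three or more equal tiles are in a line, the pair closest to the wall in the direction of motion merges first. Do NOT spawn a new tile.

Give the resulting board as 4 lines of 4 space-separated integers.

Answer:  4  4  0  0
 8 16 32  0
 4  8  0  0
16  8  0  0

Derivation:
Slide left:
row 0: [4, 2, 2, 0] -> [4, 4, 0, 0]
row 1: [8, 16, 0, 32] -> [8, 16, 32, 0]
row 2: [0, 0, 4, 8] -> [4, 8, 0, 0]
row 3: [16, 0, 0, 8] -> [16, 8, 0, 0]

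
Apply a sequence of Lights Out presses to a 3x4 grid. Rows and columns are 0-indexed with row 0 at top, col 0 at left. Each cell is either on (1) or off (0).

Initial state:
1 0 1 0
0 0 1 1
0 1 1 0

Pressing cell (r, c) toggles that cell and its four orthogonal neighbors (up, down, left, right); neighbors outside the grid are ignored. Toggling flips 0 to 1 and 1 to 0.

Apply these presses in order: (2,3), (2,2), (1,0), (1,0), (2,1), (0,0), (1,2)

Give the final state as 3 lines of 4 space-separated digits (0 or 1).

After press 1 at (2,3):
1 0 1 0
0 0 1 0
0 1 0 1

After press 2 at (2,2):
1 0 1 0
0 0 0 0
0 0 1 0

After press 3 at (1,0):
0 0 1 0
1 1 0 0
1 0 1 0

After press 4 at (1,0):
1 0 1 0
0 0 0 0
0 0 1 0

After press 5 at (2,1):
1 0 1 0
0 1 0 0
1 1 0 0

After press 6 at (0,0):
0 1 1 0
1 1 0 0
1 1 0 0

After press 7 at (1,2):
0 1 0 0
1 0 1 1
1 1 1 0

Answer: 0 1 0 0
1 0 1 1
1 1 1 0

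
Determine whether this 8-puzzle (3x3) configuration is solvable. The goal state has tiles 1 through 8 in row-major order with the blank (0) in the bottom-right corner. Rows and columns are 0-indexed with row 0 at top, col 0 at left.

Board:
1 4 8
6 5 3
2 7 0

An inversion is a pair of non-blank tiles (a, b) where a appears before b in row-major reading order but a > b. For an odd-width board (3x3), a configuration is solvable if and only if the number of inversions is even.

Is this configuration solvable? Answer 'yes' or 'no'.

Answer: no

Derivation:
Inversions (pairs i<j in row-major order where tile[i] > tile[j] > 0): 13
13 is odd, so the puzzle is not solvable.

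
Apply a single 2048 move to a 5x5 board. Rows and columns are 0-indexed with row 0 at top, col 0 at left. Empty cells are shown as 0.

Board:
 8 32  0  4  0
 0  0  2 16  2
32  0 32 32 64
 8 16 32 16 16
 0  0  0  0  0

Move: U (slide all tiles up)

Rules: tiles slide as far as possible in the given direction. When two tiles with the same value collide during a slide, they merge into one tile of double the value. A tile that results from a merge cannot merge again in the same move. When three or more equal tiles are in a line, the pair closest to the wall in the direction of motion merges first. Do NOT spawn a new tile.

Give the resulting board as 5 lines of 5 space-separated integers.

Slide up:
col 0: [8, 0, 32, 8, 0] -> [8, 32, 8, 0, 0]
col 1: [32, 0, 0, 16, 0] -> [32, 16, 0, 0, 0]
col 2: [0, 2, 32, 32, 0] -> [2, 64, 0, 0, 0]
col 3: [4, 16, 32, 16, 0] -> [4, 16, 32, 16, 0]
col 4: [0, 2, 64, 16, 0] -> [2, 64, 16, 0, 0]

Answer:  8 32  2  4  2
32 16 64 16 64
 8  0  0 32 16
 0  0  0 16  0
 0  0  0  0  0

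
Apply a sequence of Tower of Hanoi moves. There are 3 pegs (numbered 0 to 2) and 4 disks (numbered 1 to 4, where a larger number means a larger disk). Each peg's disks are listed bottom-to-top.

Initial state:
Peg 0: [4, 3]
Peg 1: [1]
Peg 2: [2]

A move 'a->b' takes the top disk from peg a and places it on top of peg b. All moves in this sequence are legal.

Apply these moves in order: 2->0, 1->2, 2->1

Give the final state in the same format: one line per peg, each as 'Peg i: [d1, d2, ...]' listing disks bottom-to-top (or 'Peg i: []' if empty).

After move 1 (2->0):
Peg 0: [4, 3, 2]
Peg 1: [1]
Peg 2: []

After move 2 (1->2):
Peg 0: [4, 3, 2]
Peg 1: []
Peg 2: [1]

After move 3 (2->1):
Peg 0: [4, 3, 2]
Peg 1: [1]
Peg 2: []

Answer: Peg 0: [4, 3, 2]
Peg 1: [1]
Peg 2: []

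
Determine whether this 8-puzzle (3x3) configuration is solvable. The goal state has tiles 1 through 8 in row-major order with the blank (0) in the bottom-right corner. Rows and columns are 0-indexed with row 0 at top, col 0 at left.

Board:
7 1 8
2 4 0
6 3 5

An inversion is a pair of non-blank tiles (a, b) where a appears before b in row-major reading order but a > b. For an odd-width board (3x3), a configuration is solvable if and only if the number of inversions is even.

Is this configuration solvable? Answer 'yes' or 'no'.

Inversions (pairs i<j in row-major order where tile[i] > tile[j] > 0): 14
14 is even, so the puzzle is solvable.

Answer: yes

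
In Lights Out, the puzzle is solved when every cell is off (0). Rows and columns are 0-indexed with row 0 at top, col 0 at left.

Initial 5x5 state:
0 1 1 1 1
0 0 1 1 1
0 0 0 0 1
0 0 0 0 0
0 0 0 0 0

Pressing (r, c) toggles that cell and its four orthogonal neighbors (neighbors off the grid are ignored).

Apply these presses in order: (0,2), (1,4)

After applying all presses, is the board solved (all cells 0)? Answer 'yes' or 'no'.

Answer: yes

Derivation:
After press 1 at (0,2):
0 0 0 0 1
0 0 0 1 1
0 0 0 0 1
0 0 0 0 0
0 0 0 0 0

After press 2 at (1,4):
0 0 0 0 0
0 0 0 0 0
0 0 0 0 0
0 0 0 0 0
0 0 0 0 0

Lights still on: 0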